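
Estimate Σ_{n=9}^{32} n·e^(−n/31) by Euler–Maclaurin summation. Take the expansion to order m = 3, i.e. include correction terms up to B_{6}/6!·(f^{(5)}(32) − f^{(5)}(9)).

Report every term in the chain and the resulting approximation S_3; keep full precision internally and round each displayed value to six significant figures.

S_3 ≈ 240.906

∫_9^32 x·e^(−x/31) dx evaluates to 231.886.
Boundary: ½(f(9) + f(32)) = ½(6.73220 + 11.3985) = 9.06533.
Running total after boundary: 240.951.
Order-1 term: 1/12 · (-0.0114904 − 0.530854) = -0.0451954.
Partial sum through k=1: 240.906.
Order-2 term: −1/720 · (0.000729358 − 0.00210916) = 1.91639e-06.
Partial sum through k=2: 240.906.
Order-3 term: 1/30240 · (1.53036e-06 − 3.81469e-06) = -7.55400e-11.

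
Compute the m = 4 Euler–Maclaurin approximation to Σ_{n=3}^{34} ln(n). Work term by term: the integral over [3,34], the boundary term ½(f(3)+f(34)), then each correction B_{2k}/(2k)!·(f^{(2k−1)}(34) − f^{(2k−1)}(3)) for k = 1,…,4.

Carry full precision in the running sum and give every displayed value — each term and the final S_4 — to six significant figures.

The integral term ∫_3^34 ln(x) dx = 85.6004.
½[f(3) + f(34)] = ½[1.09861 + 3.52636] = 2.31249.
Integral + boundary = 87.9129.
Order-1 term: 1/12 · (0.0294118 − 0.333333) = -0.0253268.
Running total after k=1: 87.8876.
Order-2 term: −1/720 · (5.08854e-05 − 0.0740741) = 0.000102810.
Running total after k=2: 87.8877.
Order-3 term: 1/30240 · (5.28222e-07 − 0.0987654) = -3.26604e-06.
Running total after k=3: 87.8877.
Order-4 term: −1/1209600 · (1.37082e-08 − 0.329218) = 2.72171e-07.

S_4 ≈ 87.8877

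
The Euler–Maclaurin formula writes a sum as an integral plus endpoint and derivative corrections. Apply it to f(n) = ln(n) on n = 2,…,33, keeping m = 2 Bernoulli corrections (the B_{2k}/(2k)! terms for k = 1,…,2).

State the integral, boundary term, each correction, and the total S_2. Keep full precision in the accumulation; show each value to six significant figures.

∫_2^33 ln(x) dx evaluates to 82.9985.
Endpoint term: (f(2) + f(33))/2 = (0.693147 + 3.49651)/2 = 2.09483.
So far: 85.0933.
Order-1 term: 1/12 · (0.0303030 − 0.500000) = -0.0391414.
Running total after k=1: 85.0541.
Order-2 term: −1/720 · (5.56529e-05 − 0.250000) = 0.000347145.

S_2 ≈ 85.0545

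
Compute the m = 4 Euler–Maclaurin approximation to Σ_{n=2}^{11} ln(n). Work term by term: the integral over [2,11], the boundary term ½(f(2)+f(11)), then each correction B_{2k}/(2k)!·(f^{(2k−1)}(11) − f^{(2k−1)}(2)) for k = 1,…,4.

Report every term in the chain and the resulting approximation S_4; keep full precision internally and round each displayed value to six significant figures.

∫_2^11 ln(x) dx evaluates to 15.9906.
½[f(2) + f(11)] = ½[0.693147 + 2.39790] = 1.54552.
So far: 17.5361.
Order-1 term: 1/12 · (0.0909091 − 0.500000) = -0.0340909.
After k=1: 17.5020.
Order-2 term: −1/720 · (0.00150263 − 0.250000) = 0.000345135.
After k=2: 17.5023.
Order-3 term: 1/30240 · (0.000149021 − 0.750000) = -2.47967e-05.
After k=3: 17.5023.
Order-4 term: −1/1209600 · (3.69474e-05 − 5.62500) = 4.65027e-06.

S_4 ≈ 17.5023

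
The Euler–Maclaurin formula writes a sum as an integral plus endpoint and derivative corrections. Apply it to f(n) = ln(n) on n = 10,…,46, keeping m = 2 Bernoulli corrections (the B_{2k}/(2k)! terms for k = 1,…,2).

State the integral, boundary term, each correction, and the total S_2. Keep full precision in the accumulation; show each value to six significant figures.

S_2 ≈ 120.151

Integral: ∫_10^46 ln(x) dx = 117.092.
Boundary: ½(f(10) + f(46)) = ½(2.30259 + 3.82864) = 3.06561.
So far: 120.157.
Order-1 term: 1/12 · (0.0217391 − 0.100000) = -0.00652174.
After k=1: 120.151.
Order-2 term: −1/720 · (2.05474e-05 − 0.00200000) = 2.74924e-06.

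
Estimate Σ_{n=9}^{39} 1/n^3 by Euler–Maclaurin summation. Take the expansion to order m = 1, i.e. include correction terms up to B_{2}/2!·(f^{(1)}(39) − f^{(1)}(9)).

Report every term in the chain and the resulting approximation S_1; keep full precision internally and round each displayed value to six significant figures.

Integral: ∫_9^39 1/x^3 dx = 0.00584411.
Endpoint term: (f(9) + f(39))/2 = (0.00137174 + 1.68580e-05)/2 = 0.000694300.
So far: 0.00653841.
k=1: B_{2}/(2)! × [f^{(1)}(39) − f^{(1)}(9)] = 1/12 × (-1.29677e-06 − (-0.000457247)) = 3.79959e-05.

S_1 ≈ 0.00657640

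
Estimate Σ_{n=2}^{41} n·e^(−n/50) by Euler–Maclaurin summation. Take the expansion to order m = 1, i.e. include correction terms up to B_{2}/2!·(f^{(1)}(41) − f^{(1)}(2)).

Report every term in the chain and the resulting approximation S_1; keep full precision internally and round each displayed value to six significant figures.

Integral: ∫_2^41 x·e^(−x/50) dx = 494.089.
Boundary: ½(f(2) + f(41)) = ½(1.92158 + 18.0577) = 9.98964.
So far: 504.078.
k=1: B_{2}/(2)! × [f^{(1)}(41) − f^{(1)}(2)] = 1/12 × (0.0792777 − 0.922358) = -0.0702567.

S_1 ≈ 504.008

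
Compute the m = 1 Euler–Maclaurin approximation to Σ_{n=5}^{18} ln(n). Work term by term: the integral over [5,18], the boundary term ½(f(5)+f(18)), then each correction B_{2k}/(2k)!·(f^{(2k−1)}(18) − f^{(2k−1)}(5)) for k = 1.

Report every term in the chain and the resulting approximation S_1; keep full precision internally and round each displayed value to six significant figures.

S_1 ≈ 33.2174

Integral: ∫_5^18 ln(x) dx = 30.9795.
Boundary: ½(f(5) + f(18)) = ½(1.60944 + 2.89037) = 2.24990.
Running total after boundary: 33.2294.
Correction k=1: B_{2}/2! · (f^{(1)}(18) − f^{(1)}(5)) = 1/12 · (0.0555556 − 0.200000) = -0.0120370.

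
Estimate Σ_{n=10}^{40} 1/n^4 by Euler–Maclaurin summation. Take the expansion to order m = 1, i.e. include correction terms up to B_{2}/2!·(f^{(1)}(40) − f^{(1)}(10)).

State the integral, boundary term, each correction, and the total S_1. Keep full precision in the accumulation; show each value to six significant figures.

The integral term ∫_10^40 1/x^4 dx = 0.000328125.
Endpoint term: (f(10) + f(40))/2 = (0.000100000 + 3.90625e-07)/2 = 5.01953e-05.
Running total after boundary: 0.000378320.
Order-1 term: 1/12 · (-3.90625e-08 − (-4.00000e-05)) = 3.33008e-06.

S_1 ≈ 0.000381650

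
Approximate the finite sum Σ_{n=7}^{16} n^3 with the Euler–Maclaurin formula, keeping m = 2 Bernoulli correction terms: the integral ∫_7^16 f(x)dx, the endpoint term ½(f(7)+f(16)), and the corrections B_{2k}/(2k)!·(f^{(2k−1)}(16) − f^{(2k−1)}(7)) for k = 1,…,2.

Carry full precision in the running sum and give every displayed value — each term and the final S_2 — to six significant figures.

S_2 ≈ 18055.0

Integral: ∫_7^16 x^3 dx = 15783.8.
Endpoint term: (f(7) + f(16))/2 = (343.000 + 4096.00)/2 = 2219.50.
Integral + boundary = 18003.2.
Correction k=1: B_{2}/2! · (f^{(1)}(16) − f^{(1)}(7)) = 1/12 · (768.000 − 147.000) = 51.7500.
Partial sum through k=1: 18055.0.
Correction k=2: B_{4}/4! · (f^{(3)}(16) − f^{(3)}(7)) = −1/720 · (6.00000 − 6.00000) = 0.00000.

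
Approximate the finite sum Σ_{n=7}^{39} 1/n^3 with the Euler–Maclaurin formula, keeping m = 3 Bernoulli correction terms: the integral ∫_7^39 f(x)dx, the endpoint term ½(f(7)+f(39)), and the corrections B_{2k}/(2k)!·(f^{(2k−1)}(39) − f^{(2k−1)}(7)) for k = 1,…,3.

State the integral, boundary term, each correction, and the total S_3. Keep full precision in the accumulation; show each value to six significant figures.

S_3 ≈ 0.0114448

∫_7^39 1/x^3 dx evaluates to 0.00987535.
½[f(7) + f(39)] = ½[0.00291545 + 1.68580e-05] = 0.00146615.
Running total after boundary: 0.0113415.
Order-1 term: 1/12 · (-1.29677e-06 − (-0.00124948)) = 0.000104015.
Partial sum through k=1: 0.0114455.
Order-2 term: −1/720 · (-1.70515e-08 − (-0.000509992)) = -7.08298e-07.
Partial sum through k=2: 0.0114448.
Order-3 term: 1/30240 · (-4.70851e-10 − (-0.000437136)) = 1.44555e-08.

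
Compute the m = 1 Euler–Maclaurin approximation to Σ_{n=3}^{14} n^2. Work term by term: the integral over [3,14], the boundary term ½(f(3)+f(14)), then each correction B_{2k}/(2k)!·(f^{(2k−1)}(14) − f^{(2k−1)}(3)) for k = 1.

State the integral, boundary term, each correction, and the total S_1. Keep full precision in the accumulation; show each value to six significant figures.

S_1 ≈ 1010.00

The integral term ∫_3^14 x^2 dx = 905.667.
Endpoint term: (f(3) + f(14))/2 = (9.00000 + 196.000)/2 = 102.500.
So far: 1008.17.
k=1: B_{2}/(2)! × [f^{(1)}(14) − f^{(1)}(3)] = 1/12 × (28.0000 − 6.00000) = 1.83333.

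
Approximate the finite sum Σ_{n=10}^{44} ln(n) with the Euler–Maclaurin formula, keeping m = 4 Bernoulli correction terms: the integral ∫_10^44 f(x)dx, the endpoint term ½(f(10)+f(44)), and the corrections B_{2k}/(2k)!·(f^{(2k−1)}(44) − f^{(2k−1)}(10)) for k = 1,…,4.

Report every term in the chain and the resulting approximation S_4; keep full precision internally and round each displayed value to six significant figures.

Integral: ∫_10^44 ln(x) dx = 109.478.
Boundary: ½(f(10) + f(44)) = ½(2.30259 + 3.78419) = 3.04339.
Integral + boundary = 112.522.
k=1: B_{2}/(2)! × [f^{(1)}(44) − f^{(1)}(10)] = 1/12 × (0.0227273 − 0.100000) = -0.00643939.
Partial sum through k=1: 112.515.
k=2: B_{4}/(4)! × [f^{(3)}(44) − f^{(3)}(10)] = −1/720 × (2.34786e-05 − 0.00200000) = 2.74517e-06.
Partial sum through k=2: 112.515.
k=3: B_{6}/(6)! × [f^{(5)}(44) − f^{(5)}(10)] = 1/30240 × (1.45528e-07 − 0.000240000) = -7.93170e-09.
Partial sum through k=3: 112.515.
k=4: B_{8}/(8)! × [f^{(7)}(44) − f^{(7)}(10)] = −1/1209600 × (2.25509e-09 − 7.20000e-05) = 5.95219e-11.

S_4 ≈ 112.515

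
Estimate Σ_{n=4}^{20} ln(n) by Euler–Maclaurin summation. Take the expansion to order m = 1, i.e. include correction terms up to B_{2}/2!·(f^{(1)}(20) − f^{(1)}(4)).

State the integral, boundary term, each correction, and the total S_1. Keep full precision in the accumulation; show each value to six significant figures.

S_1 ≈ 40.5438

∫_4^20 ln(x) dx evaluates to 38.3695.
½[f(4) + f(20)] = ½[1.38629 + 2.99573] = 2.19101.
So far: 40.5605.
Order-1 term: 1/12 · (0.0500000 − 0.250000) = -0.0166667.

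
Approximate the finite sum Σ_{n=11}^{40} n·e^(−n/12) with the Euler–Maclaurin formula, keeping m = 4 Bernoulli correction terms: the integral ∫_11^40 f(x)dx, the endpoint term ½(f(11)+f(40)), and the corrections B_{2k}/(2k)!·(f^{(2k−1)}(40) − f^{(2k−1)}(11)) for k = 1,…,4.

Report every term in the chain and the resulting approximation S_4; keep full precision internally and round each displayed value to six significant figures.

S_4 ≈ 91.0009

∫_11^40 x·e^(−x/12) dx evaluates to 88.0979.
Boundary: ½(f(11) + f(40)) = ½(4.39835 + 1.42696) = 2.91265.
Running total after boundary: 91.0106.
k=1: B_{2}/(2)! × [f^{(1)}(40) − f^{(1)}(11)] = 1/12 × (-0.0832393 − 0.0333208) = -0.00971334.
Running total after k=1: 91.0009.
k=2: B_{4}/(4)! × [f^{(3)}(40) − f^{(3)}(11)] = −1/720 × (-8.25787e-05 − 0.00578486) = 8.14922e-06.
Running total after k=2: 91.0009.
k=3: B_{6}/(6)! × [f^{(5)}(40) − f^{(5)}(11)] = 1/30240 × (2.86732e-06 − 7.87384e-05) = -2.50896e-09.
Running total after k=3: 91.0009.
k=4: B_{8}/(8)! × [f^{(7)}(40) − f^{(7)}(11)] = −1/1209600 × (4.38062e-08 − 8.14612e-07) = 6.37240e-13.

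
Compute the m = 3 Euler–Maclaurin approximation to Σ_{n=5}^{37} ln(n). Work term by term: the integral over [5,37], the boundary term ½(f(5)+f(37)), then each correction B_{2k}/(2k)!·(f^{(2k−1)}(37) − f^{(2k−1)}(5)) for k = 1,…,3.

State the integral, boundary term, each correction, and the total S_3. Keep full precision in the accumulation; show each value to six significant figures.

S_3 ≈ 96.1526

The integral term ∫_5^37 ln(x) dx = 93.5568.
½[f(5) + f(37)] = ½[1.60944 + 3.61092] = 2.61018.
Integral + boundary = 96.1670.
Correction k=1: B_{2}/2! · (f^{(1)}(37) − f^{(1)}(5)) = 1/12 · (0.0270270 − 0.200000) = -0.0144144.
After k=1: 96.1525.
Correction k=2: B_{4}/4! · (f^{(3)}(37) − f^{(3)}(5)) = −1/720 · (3.94843e-05 − 0.0160000) = 2.21674e-05.
After k=2: 96.1526.
Correction k=3: B_{6}/6! · (f^{(5)}(37) − f^{(5)}(5)) = 1/30240 · (3.46101e-07 − 0.00768000) = -2.53957e-07.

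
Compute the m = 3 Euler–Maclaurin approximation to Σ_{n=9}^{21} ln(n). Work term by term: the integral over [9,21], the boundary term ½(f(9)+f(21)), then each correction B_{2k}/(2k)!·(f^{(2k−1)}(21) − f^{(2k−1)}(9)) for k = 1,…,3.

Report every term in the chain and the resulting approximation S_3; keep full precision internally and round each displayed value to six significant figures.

The integral term ∫_9^21 ln(x) dx = 32.1599.
½[f(9) + f(21)] = ½[2.19722 + 3.04452] = 2.62087.
Running total after boundary: 34.7808.
k=1: B_{2}/(2)! × [f^{(1)}(21) − f^{(1)}(9)] = 1/12 × (0.0476190 − 0.111111) = -0.00529101.
Partial sum through k=1: 34.7755.
k=2: B_{4}/(4)! × [f^{(3)}(21) − f^{(3)}(9)] = −1/720 × (0.000215959 − 0.00274348) = 3.51045e-06.
Partial sum through k=2: 34.7755.
k=3: B_{6}/(6)! × [f^{(5)}(21) − f^{(5)}(9)] = 1/30240 × (5.87645e-06 − 0.000406442) = -1.32462e-08.

S_3 ≈ 34.7755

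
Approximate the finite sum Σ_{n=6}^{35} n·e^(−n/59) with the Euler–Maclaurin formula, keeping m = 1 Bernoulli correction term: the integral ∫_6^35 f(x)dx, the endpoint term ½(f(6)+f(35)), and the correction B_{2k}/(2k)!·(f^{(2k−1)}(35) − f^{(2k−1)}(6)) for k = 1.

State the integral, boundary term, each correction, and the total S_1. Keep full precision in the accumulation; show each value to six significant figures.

∫_6^35 x·e^(−x/59) dx evaluates to 399.760.
Endpoint term: (f(6) + f(35))/2 = (5.41983 + 19.3391)/2 = 12.3795.
Running total after boundary: 412.140.
Correction k=1: B_{2}/2! · (f^{(1)}(35) − f^{(1)}(6)) = 1/12 · (0.224764 − 0.811444) = -0.0488900.

S_1 ≈ 412.091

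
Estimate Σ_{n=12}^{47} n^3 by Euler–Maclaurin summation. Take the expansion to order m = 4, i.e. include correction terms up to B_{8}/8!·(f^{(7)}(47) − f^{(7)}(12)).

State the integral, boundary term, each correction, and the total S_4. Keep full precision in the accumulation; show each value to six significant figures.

Integral: ∫_12^47 x^3 dx = 1.21474e+06.
½[f(12) + f(47)] = ½[1728.00 + 103823] = 52775.5.
Running total after boundary: 1.26751e+06.
Correction k=1: B_{2}/2! · (f^{(1)}(47) − f^{(1)}(12)) = 1/12 · (6627.00 − 432.000) = 516.250.
Running total after k=1: 1.26803e+06.
Correction k=2: B_{4}/4! · (f^{(3)}(47) − f^{(3)}(12)) = −1/720 · (6.00000 − 6.00000) = 0.00000.
Running total after k=2: 1.26803e+06.
Correction k=3: B_{6}/6! · (f^{(5)}(47) − f^{(5)}(12)) = 1/30240 · (0.00000 − 0.00000) = 0.00000.
Running total after k=3: 1.26803e+06.
Correction k=4: B_{8}/8! · (f^{(7)}(47) − f^{(7)}(12)) = −1/1209600 · (0.00000 − 0.00000) = 0.00000.

S_4 ≈ 1.26803e+06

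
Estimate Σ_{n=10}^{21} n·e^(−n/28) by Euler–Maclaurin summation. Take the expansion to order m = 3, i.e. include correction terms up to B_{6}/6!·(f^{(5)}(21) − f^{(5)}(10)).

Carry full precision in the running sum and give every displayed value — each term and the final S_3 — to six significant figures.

S_3 ≈ 104.795

∫_10^21 x·e^(−x/28) dx evaluates to 96.3647.
Boundary: ½(f(10) + f(21)) = ½(6.99673 + 9.91970) = 8.45821.
Integral + boundary = 104.823.
Order-1 term: 1/12 · (0.118092 − 0.449789) = -0.0276415.
Running total after k=1: 104.795.
Order-2 term: −1/720 · (0.00135564 − 0.00235859) = 1.39298e-06.
Running total after k=2: 104.795.
Order-3 term: 1/30240 · (3.26615e-06 − 5.28504e-06) = -6.67622e-11.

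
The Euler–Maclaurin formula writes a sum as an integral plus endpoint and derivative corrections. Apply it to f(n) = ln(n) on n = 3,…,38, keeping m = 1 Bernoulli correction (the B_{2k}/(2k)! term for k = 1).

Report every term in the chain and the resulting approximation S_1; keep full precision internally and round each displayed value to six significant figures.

S_1 ≈ 102.275

Integral: ∫_3^38 ln(x) dx = 99.9324.
Endpoint term: (f(3) + f(38))/2 = (1.09861 + 3.63759)/2 = 2.36810.
Integral + boundary = 102.301.
Correction k=1: B_{2}/2! · (f^{(1)}(38) − f^{(1)}(3)) = 1/12 · (0.0263158 − 0.333333) = -0.0255848.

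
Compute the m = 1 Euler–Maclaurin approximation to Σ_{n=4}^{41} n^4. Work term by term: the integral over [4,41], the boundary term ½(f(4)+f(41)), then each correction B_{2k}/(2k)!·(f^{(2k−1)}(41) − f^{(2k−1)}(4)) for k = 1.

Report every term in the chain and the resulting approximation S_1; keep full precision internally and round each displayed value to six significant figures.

S_1 ≈ 2.46070e+07

∫_4^41 x^4 dx evaluates to 2.31710e+07.
Endpoint term: (f(4) + f(41))/2 = (256.000 + 2.82576e+06)/2 = 1.41301e+06.
So far: 2.45840e+07.
Correction k=1: B_{2}/2! · (f^{(1)}(41) − f^{(1)}(4)) = 1/12 · (275684 − 256.000) = 22952.3.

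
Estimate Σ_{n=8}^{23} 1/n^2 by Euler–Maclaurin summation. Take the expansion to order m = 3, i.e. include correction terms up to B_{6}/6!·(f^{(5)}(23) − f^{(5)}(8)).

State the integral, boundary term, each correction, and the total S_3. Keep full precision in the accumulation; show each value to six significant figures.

∫_8^23 1/x^2 dx evaluates to 0.0815217.
Endpoint term: (f(8) + f(23))/2 = (0.0156250 + 0.00189036)/2 = 0.00875768.
Integral + boundary = 0.0902794.
Order-1 term: 1/12 · (-0.000164379 − (-0.00390625)) = 0.000311823.
After k=1: 0.0905912.
Order-2 term: −1/720 · (-3.72883e-06 − (-0.000732422)) = -1.01207e-06.
After k=2: 0.0905902.
Order-3 term: 1/30240 · (-2.11465e-07 − (-0.000343323)) = 1.13463e-08.

S_3 ≈ 0.0905902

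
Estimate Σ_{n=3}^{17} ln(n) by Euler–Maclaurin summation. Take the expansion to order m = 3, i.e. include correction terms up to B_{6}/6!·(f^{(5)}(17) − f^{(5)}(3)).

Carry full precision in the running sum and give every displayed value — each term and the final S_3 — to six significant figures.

∫_3^17 ln(x) dx evaluates to 30.8688.
½[f(3) + f(17)] = ½[1.09861 + 2.83321] = 1.96591.
Integral + boundary = 32.8347.
k=1: B_{2}/(2)! × [f^{(1)}(17) − f^{(1)}(3)] = 1/12 × (0.0588235 − 0.333333) = -0.0228758.
After k=1: 32.8118.
k=2: B_{4}/(4)! × [f^{(3)}(17) − f^{(3)}(3)] = −1/720 × (0.000407083 − 0.0740741) = 0.000102315.
After k=2: 32.8119.
k=3: B_{6}/(6)! × [f^{(5)}(17) − f^{(5)}(3)] = 1/30240 × (1.69031e-05 − 0.0987654) = -3.26549e-06.

S_3 ≈ 32.8119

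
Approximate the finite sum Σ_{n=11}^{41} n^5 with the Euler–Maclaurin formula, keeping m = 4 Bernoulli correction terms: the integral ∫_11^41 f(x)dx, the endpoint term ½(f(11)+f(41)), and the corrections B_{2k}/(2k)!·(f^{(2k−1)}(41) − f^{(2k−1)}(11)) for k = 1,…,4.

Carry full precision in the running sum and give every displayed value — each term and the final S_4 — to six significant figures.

S_4 ≈ 8.50569e+08

∫_11^41 x^5 dx evaluates to 7.91389e+08.
Boundary: ½(f(11) + f(41)) = ½(161051 + 1.15856e+08) = 5.80086e+07.
Running total after boundary: 8.49397e+08.
Order-1 term: 1/12 · (1.41288e+07 − 73205.0) = 1.17130e+06.
Running total after k=1: 8.50569e+08.
Order-2 term: −1/720 · (100860 − 7260.00) = -130.000.
Running total after k=2: 8.50569e+08.
Order-3 term: 1/30240 · (120.000 − 120.000) = 0.00000.
Running total after k=3: 8.50569e+08.
Order-4 term: −1/1209600 · (0.00000 − 0.00000) = 0.00000.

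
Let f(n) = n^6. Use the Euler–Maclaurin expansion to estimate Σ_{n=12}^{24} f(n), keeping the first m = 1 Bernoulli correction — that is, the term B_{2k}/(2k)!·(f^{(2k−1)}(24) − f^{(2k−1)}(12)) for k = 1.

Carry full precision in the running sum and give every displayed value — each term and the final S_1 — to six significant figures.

Integral: ∫_12^24 x^6 dx = 6.50091e+08.
½[f(12) + f(24)] = ½[2.98598e+06 + 1.91103e+08] = 9.70445e+07.
Integral + boundary = 7.47136e+08.
k=1: B_{2}/(2)! × [f^{(1)}(24) − f^{(1)}(12)] = 1/12 × (4.77757e+07 − 1.49299e+06) = 3.85690e+06.

S_1 ≈ 7.50993e+08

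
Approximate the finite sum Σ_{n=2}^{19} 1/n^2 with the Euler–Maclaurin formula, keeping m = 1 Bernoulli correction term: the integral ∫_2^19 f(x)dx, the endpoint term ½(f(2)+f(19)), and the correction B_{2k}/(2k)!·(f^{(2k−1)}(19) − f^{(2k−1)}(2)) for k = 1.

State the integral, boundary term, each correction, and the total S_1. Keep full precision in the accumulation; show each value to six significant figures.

Integral: ∫_2^19 1/x^2 dx = 0.447368.
Boundary: ½(f(2) + f(19)) = ½(0.250000 + 0.00277008) = 0.126385.
So far: 0.573753.
Order-1 term: 1/12 · (-0.000291588 − (-0.250000)) = 0.0208090.

S_1 ≈ 0.594562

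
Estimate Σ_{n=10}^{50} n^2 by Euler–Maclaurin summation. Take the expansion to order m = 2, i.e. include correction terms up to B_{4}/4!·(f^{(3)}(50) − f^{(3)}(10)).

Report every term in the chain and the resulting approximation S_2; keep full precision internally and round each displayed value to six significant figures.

Integral: ∫_10^50 x^2 dx = 41333.3.
Endpoint term: (f(10) + f(50))/2 = (100.000 + 2500.00)/2 = 1300.00.
Running total after boundary: 42633.3.
k=1: B_{2}/(2)! × [f^{(1)}(50) − f^{(1)}(10)] = 1/12 × (100.000 − 20.0000) = 6.66667.
After k=1: 42640.0.
k=2: B_{4}/(4)! × [f^{(3)}(50) − f^{(3)}(10)] = −1/720 × (0.00000 − 0.00000) = 0.00000.

S_2 ≈ 42640.0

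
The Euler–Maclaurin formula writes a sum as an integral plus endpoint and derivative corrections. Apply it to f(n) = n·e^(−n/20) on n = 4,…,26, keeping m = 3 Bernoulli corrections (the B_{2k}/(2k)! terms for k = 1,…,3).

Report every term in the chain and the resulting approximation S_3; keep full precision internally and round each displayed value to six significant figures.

The integral term ∫_4^26 x·e^(−x/20) dx = 142.262.
½[f(4) + f(26)] = ½[3.27492 + 7.08583] = 5.18037.
Integral + boundary = 147.442.
k=1: B_{2}/(2)! × [f^{(1)}(26) − f^{(1)}(4)] = 1/12 × (-0.0817595 − 0.654985) = -0.0613953.
Running total after k=1: 147.380.
k=2: B_{4}/(4)! × [f^{(3)}(26) − f^{(3)}(4)] = −1/720 × (0.00115826 − 0.00573112) = 6.35119e-06.
Running total after k=2: 147.380.
k=3: B_{6}/(6)! × [f^{(5)}(26) − f^{(5)}(4)] = 1/30240 × (6.30230e-06 − 2.45619e-05) = -6.03824e-10.

S_3 ≈ 147.380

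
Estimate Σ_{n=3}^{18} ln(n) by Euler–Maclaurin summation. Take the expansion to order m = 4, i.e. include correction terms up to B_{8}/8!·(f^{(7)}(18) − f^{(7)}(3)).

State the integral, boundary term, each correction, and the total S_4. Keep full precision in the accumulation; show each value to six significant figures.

S_4 ≈ 35.7023

∫_3^18 ln(x) dx evaluates to 33.7309.
½[f(3) + f(18)] = ½[1.09861 + 2.89037] = 1.99449.
So far: 35.7253.
Correction k=1: B_{2}/2! · (f^{(1)}(18) − f^{(1)}(3)) = 1/12 · (0.0555556 − 0.333333) = -0.0231481.
Partial sum through k=1: 35.7022.
Correction k=2: B_{4}/4! · (f^{(3)}(18) − f^{(3)}(3)) = −1/720 · (0.000342936 − 0.0740741) = 0.000102404.
Partial sum through k=2: 35.7023.
Correction k=3: B_{6}/6! · (f^{(5)}(18) − f^{(5)}(3)) = 1/30240 · (1.27013e-05 − 0.0987654) = -3.26563e-06.
Partial sum through k=3: 35.7023.
Correction k=4: B_{8}/8! · (f^{(7)}(18) − f^{(7)}(3)) = −1/1209600 · (1.17605e-06 − 0.329218) = 2.72170e-07.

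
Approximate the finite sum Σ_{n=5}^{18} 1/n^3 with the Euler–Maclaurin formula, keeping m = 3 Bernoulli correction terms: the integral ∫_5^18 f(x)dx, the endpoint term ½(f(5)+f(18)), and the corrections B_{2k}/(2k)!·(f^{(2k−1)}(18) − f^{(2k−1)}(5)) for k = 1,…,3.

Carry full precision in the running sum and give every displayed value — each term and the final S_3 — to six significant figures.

Integral: ∫_5^18 1/x^3 dx = 0.0184568.
Boundary: ½(f(5) + f(18)) = ½(0.00800000 + 0.000171468) = 0.00408573.
So far: 0.0225425.
k=1: B_{2}/(2)! × [f^{(1)}(18) − f^{(1)}(5)] = 1/12 × (-2.85780e-05 − (-0.00480000)) = 0.000397619.
After k=1: 0.0229401.
k=2: B_{4}/(4)! × [f^{(3)}(18) − f^{(3)}(5)] = −1/720 × (-1.76407e-06 − (-0.00384000)) = -5.33088e-06.
After k=2: 0.0229348.
k=3: B_{6}/(6)! × [f^{(5)}(18) − f^{(5)}(5)] = 1/30240 × (-2.28676e-07 − (-0.00645120)) = 2.13326e-07.

S_3 ≈ 0.0229350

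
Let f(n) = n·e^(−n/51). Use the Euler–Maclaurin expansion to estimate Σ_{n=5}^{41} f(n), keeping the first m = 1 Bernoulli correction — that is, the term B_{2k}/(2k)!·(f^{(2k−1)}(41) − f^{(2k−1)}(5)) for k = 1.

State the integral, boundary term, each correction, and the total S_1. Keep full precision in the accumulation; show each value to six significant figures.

The integral term ∫_5^41 x·e^(−x/51) dx = 489.288.
Boundary: ½(f(5) + f(41)) = ½(4.53307 + 18.3504) = 11.4417.
Integral + boundary = 500.729.
k=1: B_{2}/(2)! × [f^{(1)}(41) − f^{(1)}(5)] = 1/12 × (0.0877589 − 0.817730) = -0.0608309.

S_1 ≈ 500.669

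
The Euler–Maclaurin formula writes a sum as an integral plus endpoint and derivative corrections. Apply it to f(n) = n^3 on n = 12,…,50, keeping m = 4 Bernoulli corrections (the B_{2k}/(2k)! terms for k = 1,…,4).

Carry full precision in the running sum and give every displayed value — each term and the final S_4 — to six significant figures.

The integral term ∫_12^50 x^3 dx = 1.55732e+06.
½[f(12) + f(50)] = ½[1728.00 + 125000] = 63364.0.
Integral + boundary = 1.62068e+06.
k=1: B_{2}/(2)! × [f^{(1)}(50) − f^{(1)}(12)] = 1/12 × (7500.00 − 432.000) = 589.000.
After k=1: 1.62127e+06.
k=2: B_{4}/(4)! × [f^{(3)}(50) − f^{(3)}(12)] = −1/720 × (6.00000 − 6.00000) = 0.00000.
After k=2: 1.62127e+06.
k=3: B_{6}/(6)! × [f^{(5)}(50) − f^{(5)}(12)] = 1/30240 × (0.00000 − 0.00000) = 0.00000.
After k=3: 1.62127e+06.
k=4: B_{8}/(8)! × [f^{(7)}(50) − f^{(7)}(12)] = −1/1209600 × (0.00000 − 0.00000) = 0.00000.

S_4 ≈ 1.62127e+06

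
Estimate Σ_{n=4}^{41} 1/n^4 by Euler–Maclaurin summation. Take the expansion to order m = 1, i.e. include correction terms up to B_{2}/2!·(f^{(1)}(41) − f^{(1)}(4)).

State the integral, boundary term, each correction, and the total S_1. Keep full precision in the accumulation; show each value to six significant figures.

Integral: ∫_4^41 1/x^4 dx = 0.00520350.
Endpoint term: (f(4) + f(41))/2 = (0.00390625 + 3.53887e-07)/2 = 0.00195330.
Running total after boundary: 0.00715680.
k=1: B_{2}/(2)! × [f^{(1)}(41) − f^{(1)}(4)] = 1/12 × (-3.45256e-08 − (-0.00390625)) = 0.000325518.

S_1 ≈ 0.00748232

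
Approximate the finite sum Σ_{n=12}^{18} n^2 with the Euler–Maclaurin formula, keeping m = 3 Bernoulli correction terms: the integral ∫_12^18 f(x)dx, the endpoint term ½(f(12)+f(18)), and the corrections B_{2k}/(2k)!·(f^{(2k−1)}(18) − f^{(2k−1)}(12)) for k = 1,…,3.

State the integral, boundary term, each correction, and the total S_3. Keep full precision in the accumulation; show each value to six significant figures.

The integral term ∫_12^18 x^2 dx = 1368.00.
½[f(12) + f(18)] = ½[144.000 + 324.000] = 234.000.
Running total after boundary: 1602.00.
k=1: B_{2}/(2)! × [f^{(1)}(18) − f^{(1)}(12)] = 1/12 × (36.0000 − 24.0000) = 1.00000.
After k=1: 1603.00.
k=2: B_{4}/(4)! × [f^{(3)}(18) − f^{(3)}(12)] = −1/720 × (0.00000 − 0.00000) = 0.00000.
After k=2: 1603.00.
k=3: B_{6}/(6)! × [f^{(5)}(18) − f^{(5)}(12)] = 1/30240 × (0.00000 − 0.00000) = 0.00000.

S_3 ≈ 1603.00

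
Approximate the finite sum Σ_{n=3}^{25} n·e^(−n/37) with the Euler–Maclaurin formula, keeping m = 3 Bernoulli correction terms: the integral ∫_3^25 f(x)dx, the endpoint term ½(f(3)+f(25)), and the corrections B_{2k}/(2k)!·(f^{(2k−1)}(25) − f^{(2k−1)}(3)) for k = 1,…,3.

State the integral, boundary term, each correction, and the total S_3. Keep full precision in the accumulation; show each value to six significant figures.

S_3 ≈ 205.207

Integral: ∫_3^25 x·e^(−x/37) dx = 197.520.
Endpoint term: (f(3) + f(25))/2 = (2.76636 + 12.7203)/2 = 7.74333.
Running total after boundary: 205.263.
k=1: B_{2}/(2)! × [f^{(1)}(25) − f^{(1)}(3)] = 1/12 × (0.165020 − 0.847353) = -0.0568610.
After k=1: 205.207.
k=2: B_{4}/(4)! × [f^{(3)}(25) − f^{(3)}(3)] = −1/720 × (0.000863875 − 0.00196610) = 1.53087e-06.
After k=2: 205.207.
k=3: B_{6}/(6)! × [f^{(5)}(25) − f^{(5)}(3)] = 1/30240 × (1.17400e-06 − 2.42019e-06) = -4.12099e-11.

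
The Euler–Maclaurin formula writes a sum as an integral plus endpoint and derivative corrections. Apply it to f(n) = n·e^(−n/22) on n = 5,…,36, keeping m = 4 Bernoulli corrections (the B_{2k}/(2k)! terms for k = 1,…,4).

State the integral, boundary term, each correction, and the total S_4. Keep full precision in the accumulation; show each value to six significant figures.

Integral: ∫_5^36 x·e^(−x/22) dx = 224.822.
½[f(5) + f(36)] = ½[3.98352 + 7.00872] = 5.49612.
So far: 230.318.
Order-1 term: 1/12 · (-0.123892 − 0.615634) = -0.0616272.
Running total after k=1: 230.256.
Order-2 term: −1/720 · (0.000548516 − 0.00456414) = 5.57725e-06.
Running total after k=2: 230.256.
Order-3 term: 1/30240 · (2.79547e-06 − 1.62320e-05) = -4.44330e-10.
Running total after k=3: 230.256.
Order-4 term: −1/1209600 · (9.21000e-09 − 4.75909e-08) = 3.17303e-14.

S_4 ≈ 230.256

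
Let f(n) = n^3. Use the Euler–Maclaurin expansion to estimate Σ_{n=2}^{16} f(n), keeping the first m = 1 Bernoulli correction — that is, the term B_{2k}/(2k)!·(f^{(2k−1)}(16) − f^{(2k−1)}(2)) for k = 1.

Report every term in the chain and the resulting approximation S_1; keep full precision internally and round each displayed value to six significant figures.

S_1 ≈ 18495.0

Integral: ∫_2^16 x^3 dx = 16380.0.
½[f(2) + f(16)] = ½[8.00000 + 4096.00] = 2052.00.
So far: 18432.0.
Order-1 term: 1/12 · (768.000 − 12.0000) = 63.0000.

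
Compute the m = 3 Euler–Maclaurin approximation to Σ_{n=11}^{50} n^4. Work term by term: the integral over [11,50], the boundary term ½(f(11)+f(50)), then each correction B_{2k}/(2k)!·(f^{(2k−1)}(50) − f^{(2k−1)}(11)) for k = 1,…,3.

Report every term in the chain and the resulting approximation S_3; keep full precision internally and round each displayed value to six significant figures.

S_3 ≈ 6.56413e+07

Integral: ∫_11^50 x^4 dx = 6.24678e+07.
Endpoint term: (f(11) + f(50))/2 = (14641.0 + 6.25000e+06)/2 = 3.13232e+06.
Integral + boundary = 6.56001e+07.
k=1: B_{2}/(2)! × [f^{(1)}(50) − f^{(1)}(11)] = 1/12 × (500000 − 5324.00) = 41223.0.
Partial sum through k=1: 6.56413e+07.
k=2: B_{4}/(4)! × [f^{(3)}(50) − f^{(3)}(11)] = −1/720 × (1200.00 − 264.000) = -1.30000.
Partial sum through k=2: 6.56413e+07.
k=3: B_{6}/(6)! × [f^{(5)}(50) − f^{(5)}(11)] = 1/30240 × (0.00000 − 0.00000) = 0.00000.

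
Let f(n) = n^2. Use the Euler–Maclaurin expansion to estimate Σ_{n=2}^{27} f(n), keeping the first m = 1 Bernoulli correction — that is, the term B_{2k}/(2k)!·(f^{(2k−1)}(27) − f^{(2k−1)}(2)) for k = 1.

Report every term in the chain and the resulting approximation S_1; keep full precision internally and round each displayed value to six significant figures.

S_1 ≈ 6929.00

The integral term ∫_2^27 x^2 dx = 6558.33.
Boundary: ½(f(2) + f(27)) = ½(4.00000 + 729.000) = 366.500.
Running total after boundary: 6924.83.
k=1: B_{2}/(2)! × [f^{(1)}(27) − f^{(1)}(2)] = 1/12 × (54.0000 − 4.00000) = 4.16667.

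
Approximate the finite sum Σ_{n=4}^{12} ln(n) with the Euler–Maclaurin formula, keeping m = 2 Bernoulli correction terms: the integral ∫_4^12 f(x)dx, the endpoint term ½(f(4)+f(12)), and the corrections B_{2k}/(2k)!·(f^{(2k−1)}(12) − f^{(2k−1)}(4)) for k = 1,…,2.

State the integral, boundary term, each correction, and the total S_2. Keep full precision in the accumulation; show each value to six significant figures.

S_2 ≈ 18.1955

The integral term ∫_4^12 ln(x) dx = 16.2737.
Boundary: ½(f(4) + f(12)) = ½(1.38629 + 2.48491) = 1.93560.
Integral + boundary = 18.2093.
k=1: B_{2}/(2)! × [f^{(1)}(12) − f^{(1)}(4)] = 1/12 × (0.0833333 − 0.250000) = -0.0138889.
Running total after k=1: 18.1954.
k=2: B_{4}/(4)! × [f^{(3)}(12) − f^{(3)}(4)] = −1/720 × (0.00115741 − 0.0312500) = 4.17953e-05.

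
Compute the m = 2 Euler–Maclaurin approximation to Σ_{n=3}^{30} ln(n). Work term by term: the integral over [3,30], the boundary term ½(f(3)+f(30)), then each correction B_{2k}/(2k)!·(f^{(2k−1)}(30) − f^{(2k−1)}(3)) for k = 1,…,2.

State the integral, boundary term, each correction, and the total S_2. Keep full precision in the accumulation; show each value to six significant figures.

S_2 ≈ 73.9651

Integral: ∫_3^30 ln(x) dx = 71.7401.
½[f(3) + f(30)] = ½[1.09861 + 3.40120] = 2.24990.
So far: 73.9900.
k=1: B_{2}/(2)! × [f^{(1)}(30) − f^{(1)}(3)] = 1/12 × (0.0333333 − 0.333333) = -0.0250000.
Partial sum through k=1: 73.9650.
k=2: B_{4}/(4)! × [f^{(3)}(30) − f^{(3)}(3)] = −1/720 × (7.40741e-05 − 0.0740741) = 0.000102778.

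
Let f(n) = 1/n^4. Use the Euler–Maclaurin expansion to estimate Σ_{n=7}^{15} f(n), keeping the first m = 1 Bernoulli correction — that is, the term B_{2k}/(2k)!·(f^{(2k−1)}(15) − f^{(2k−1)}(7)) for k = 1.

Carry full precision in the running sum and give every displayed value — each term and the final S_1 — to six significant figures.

∫_7^15 1/x^4 dx evaluates to 0.000873052.
Endpoint term: (f(7) + f(15))/2 = (0.000416493 + 1.97531e-05)/2 = 0.000218123.
Integral + boundary = 0.00109117.
k=1: B_{2}/(2)! × [f^{(1)}(15) − f^{(1)}(7)] = 1/12 × (-5.26749e-06 − (-0.000237996)) = 1.93940e-05.

S_1 ≈ 0.00111057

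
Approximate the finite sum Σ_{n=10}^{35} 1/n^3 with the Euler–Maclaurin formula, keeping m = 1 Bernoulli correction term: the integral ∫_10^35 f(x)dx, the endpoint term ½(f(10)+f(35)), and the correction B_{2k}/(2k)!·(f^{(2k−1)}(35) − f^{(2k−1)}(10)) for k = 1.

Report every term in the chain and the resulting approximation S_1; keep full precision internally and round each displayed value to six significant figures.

∫_10^35 1/x^3 dx evaluates to 0.00459184.
½[f(10) + f(35)] = ½[0.00100000 + 2.33236e-05] = 0.000511662.
So far: 0.00510350.
Correction k=1: B_{2}/2! · (f^{(1)}(35) − f^{(1)}(10)) = 1/12 · (-1.99917e-06 − (-0.000300000)) = 2.48334e-05.

S_1 ≈ 0.00512833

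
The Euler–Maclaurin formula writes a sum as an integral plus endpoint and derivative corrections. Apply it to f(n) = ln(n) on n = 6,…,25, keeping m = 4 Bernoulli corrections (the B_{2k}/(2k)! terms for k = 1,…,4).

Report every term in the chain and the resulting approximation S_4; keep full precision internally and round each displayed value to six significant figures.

Integral: ∫_6^25 ln(x) dx = 50.7213.
½[f(6) + f(25)] = ½[1.79176 + 3.21888] = 2.50532.
Integral + boundary = 53.2267.
Order-1 term: 1/12 · (0.0400000 − 0.166667) = -0.0105556.
Partial sum through k=1: 53.2161.
Order-2 term: −1/720 · (0.000128000 − 0.00925926) = 1.26823e-05.
Partial sum through k=2: 53.2161.
Order-3 term: 1/30240 · (2.45760e-06 − 0.00308642) = -1.01983e-07.
Partial sum through k=3: 53.2161.
Order-4 term: −1/1209600 · (1.17965e-07 − 0.00257202) = 2.12624e-09.

S_4 ≈ 53.2161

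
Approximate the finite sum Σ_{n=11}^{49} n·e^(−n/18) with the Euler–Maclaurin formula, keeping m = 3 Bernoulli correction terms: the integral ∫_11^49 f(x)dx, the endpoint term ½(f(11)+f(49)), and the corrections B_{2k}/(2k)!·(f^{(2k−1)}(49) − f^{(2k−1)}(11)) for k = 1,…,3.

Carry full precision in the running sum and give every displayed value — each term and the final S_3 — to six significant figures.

∫_11^49 x·e^(−x/18) dx evaluates to 204.046.
Boundary: ½(f(11) + f(49)) = ½(5.97022 + 3.22070) = 4.59546.
So far: 208.641.
Order-1 term: 1/12 · (-0.113199 − 0.211068) = -0.0270223.
Running total after k=1: 208.614.
Order-2 term: −1/720 · (5.63516e-05 − 0.00400174) = 5.47970e-06.
Running total after k=2: 208.614.
Order-3 term: 1/30240 · (1.42618e-06 − 2.26915e-05) = -7.03217e-10.

S_3 ≈ 208.614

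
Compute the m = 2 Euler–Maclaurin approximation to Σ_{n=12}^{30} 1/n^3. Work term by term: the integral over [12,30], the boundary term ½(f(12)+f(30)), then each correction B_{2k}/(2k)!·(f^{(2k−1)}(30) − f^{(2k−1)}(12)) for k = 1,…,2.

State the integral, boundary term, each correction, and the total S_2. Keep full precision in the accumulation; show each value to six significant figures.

S_2 ≈ 0.00323626

∫_12^30 1/x^3 dx evaluates to 0.00291667.
Endpoint term: (f(12) + f(30))/2 = (0.000578704 + 3.70370e-05)/2 = 0.000307870.
Running total after boundary: 0.00322454.
Correction k=1: B_{2}/2! · (f^{(1)}(30) − f^{(1)}(12)) = 1/12 · (-3.70370e-06 − (-0.000144676)) = 1.17477e-05.
Partial sum through k=1: 0.00323628.
Correction k=2: B_{4}/4! · (f^{(3)}(30) − f^{(3)}(12)) = −1/720 · (-8.23045e-08 − (-2.00939e-05)) = -2.77939e-08.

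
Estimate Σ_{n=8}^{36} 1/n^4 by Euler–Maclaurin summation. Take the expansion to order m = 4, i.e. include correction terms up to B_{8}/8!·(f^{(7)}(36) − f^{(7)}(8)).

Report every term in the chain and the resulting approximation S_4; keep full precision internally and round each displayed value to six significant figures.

∫_8^36 1/x^4 dx evaluates to 0.000643897.
Boundary: ½(f(8) + f(36)) = ½(0.000244141 + 5.95374e-07) = 0.000122368.
So far: 0.000766265.
Correction k=1: B_{2}/2! · (f^{(1)}(36) − f^{(1)}(8)) = 1/12 · (-6.61527e-08 − (-0.000122070)) = 1.01670e-05.
After k=1: 0.000776432.
Correction k=2: B_{4}/4! · (f^{(3)}(36) − f^{(3)}(8)) = −1/720 · (-1.53131e-09 − (-5.72205e-05)) = -7.94707e-08.
After k=2: 0.000776353.
Correction k=3: B_{6}/6! · (f^{(5)}(36) − f^{(5)}(8)) = 1/30240 · (-6.61678e-11 − (-5.00679e-05)) = 1.65568e-09.
After k=3: 0.000776354.
Correction k=4: B_{8}/8! · (f^{(7)}(36) − f^{(7)}(8)) = −1/1209600 · (-4.59499e-12 − (-7.04080e-05)) = -5.82077e-11.

S_4 ≈ 0.000776354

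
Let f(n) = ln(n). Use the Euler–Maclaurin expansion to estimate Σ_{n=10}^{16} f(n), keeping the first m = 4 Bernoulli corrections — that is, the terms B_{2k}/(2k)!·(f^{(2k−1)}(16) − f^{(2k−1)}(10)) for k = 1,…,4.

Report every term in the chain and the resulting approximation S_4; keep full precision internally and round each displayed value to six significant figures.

The integral term ∫_10^16 ln(x) dx = 15.3356.
Boundary: ½(f(10) + f(16)) = ½(2.30259 + 2.77259) = 2.53759.
So far: 17.8732.
Order-1 term: 1/12 · (0.0625000 − 0.100000) = -0.00312500.
Partial sum through k=1: 17.8700.
Order-2 term: −1/720 · (0.000488281 − 0.00200000) = 2.09961e-06.
Partial sum through k=2: 17.8700.
Order-3 term: 1/30240 · (2.28882e-05 − 0.000240000) = -7.17962e-09.
Partial sum through k=3: 17.8700.
Order-4 term: −1/1209600 · (2.68221e-06 − 7.20000e-05) = 5.73064e-11.

S_4 ≈ 17.8700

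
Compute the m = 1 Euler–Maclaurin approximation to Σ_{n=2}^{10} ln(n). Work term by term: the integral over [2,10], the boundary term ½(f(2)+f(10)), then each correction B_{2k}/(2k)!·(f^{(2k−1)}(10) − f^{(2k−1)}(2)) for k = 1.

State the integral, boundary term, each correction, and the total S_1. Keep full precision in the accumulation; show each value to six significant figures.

S_1 ≈ 15.1041

Integral: ∫_2^10 ln(x) dx = 13.6396.
Endpoint term: (f(2) + f(10))/2 = (0.693147 + 2.30259)/2 = 1.49787.
Running total after boundary: 15.1374.
Correction k=1: B_{2}/2! · (f^{(1)}(10) − f^{(1)}(2)) = 1/12 · (0.100000 − 0.500000) = -0.0333333.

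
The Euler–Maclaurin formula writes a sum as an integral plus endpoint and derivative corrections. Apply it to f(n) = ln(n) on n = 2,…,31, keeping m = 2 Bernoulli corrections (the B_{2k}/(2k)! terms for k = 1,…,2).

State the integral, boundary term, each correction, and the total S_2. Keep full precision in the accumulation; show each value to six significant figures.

∫_2^31 ln(x) dx evaluates to 76.0673.
Boundary: ½(f(2) + f(31)) = ½(0.693147 + 3.43399) = 2.06357.
Integral + boundary = 78.1309.
k=1: B_{2}/(2)! × [f^{(1)}(31) − f^{(1)}(2)] = 1/12 × (0.0322581 − 0.500000) = -0.0389785.
After k=1: 78.0919.
k=2: B_{4}/(4)! × [f^{(3)}(31) − f^{(3)}(2)] = −1/720 × (6.71344e-05 − 0.250000) = 0.000347129.

S_2 ≈ 78.0922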